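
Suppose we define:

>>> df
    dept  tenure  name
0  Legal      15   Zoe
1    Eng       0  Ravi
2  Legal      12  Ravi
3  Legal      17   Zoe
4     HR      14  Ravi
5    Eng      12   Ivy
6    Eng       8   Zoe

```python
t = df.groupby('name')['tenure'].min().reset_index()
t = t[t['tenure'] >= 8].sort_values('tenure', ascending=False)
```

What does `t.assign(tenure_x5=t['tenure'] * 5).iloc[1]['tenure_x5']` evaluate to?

group by name, min of tenure:
name
Ivy     12
Ravi     0
Zoe      8
Name: tenure, dtype: int64
reset_index():
   name  tenure
0   Ivy      12
1  Ravi       0
2   Zoe       8
filter rows where tenure >= 8:
  name  tenure
0  Ivy      12
2  Zoe       8
sort by tenure descending:
  name  tenure
0  Ivy      12
2  Zoe       8
add column tenure_x5 = t['tenure'] * 5:
  name  tenure  tenure_x5
0  Ivy      12         60
2  Zoe       8         40

40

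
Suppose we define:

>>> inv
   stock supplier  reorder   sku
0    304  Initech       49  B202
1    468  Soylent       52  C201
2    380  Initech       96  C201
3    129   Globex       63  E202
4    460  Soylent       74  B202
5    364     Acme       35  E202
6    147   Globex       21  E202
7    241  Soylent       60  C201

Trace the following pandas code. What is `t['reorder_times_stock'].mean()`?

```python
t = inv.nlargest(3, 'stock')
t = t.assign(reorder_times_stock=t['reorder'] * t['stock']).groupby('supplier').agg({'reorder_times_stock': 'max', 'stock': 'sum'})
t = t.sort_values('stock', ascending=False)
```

take 3 rows with largest stock:
   stock supplier  reorder   sku
1    468  Soylent       52  C201
4    460  Soylent       74  B202
2    380  Initech       96  C201
add column reorder_times_stock = t['reorder'] * t['stock']:
   stock supplier  reorder   sku  reorder_times_stock
1    468  Soylent       52  C201                24336
4    460  Soylent       74  B202                34040
2    380  Initech       96  C201                36480
group by supplier: max(reorder_times_stock), sum(stock):
          reorder_times_stock  stock
supplier                            
Initech                 36480    380
Soylent                 34040    928
sort by stock descending:
          reorder_times_stock  stock
supplier                            
Soylent                 34040    928
Initech                 36480    380

35260.0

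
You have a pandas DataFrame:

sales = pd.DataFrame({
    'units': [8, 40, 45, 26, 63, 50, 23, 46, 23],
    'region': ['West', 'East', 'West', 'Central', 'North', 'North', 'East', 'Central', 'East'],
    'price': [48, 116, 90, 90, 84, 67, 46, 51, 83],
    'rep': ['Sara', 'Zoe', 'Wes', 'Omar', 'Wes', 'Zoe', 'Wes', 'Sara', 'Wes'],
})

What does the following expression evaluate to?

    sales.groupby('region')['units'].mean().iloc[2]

56.5

group by region, mean of units:
region
Central    36.000000
East       28.666667
North      56.500000
West       26.500000
Name: units, dtype: float64
Finally, value at position 2 = 56.5.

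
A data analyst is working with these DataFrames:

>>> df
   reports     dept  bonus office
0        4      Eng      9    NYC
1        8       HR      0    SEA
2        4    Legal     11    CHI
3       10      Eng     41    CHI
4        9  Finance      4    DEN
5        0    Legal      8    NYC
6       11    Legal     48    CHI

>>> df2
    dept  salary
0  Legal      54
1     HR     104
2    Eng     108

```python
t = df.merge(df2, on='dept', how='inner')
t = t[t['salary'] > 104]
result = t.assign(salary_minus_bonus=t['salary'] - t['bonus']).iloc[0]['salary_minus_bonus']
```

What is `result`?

merge on 'dept' (how='inner') → 6 rows:
   reports   dept  bonus office  salary
0        4    Eng      9    NYC     108
1        8     HR      0    SEA     104
2        4  Legal     11    CHI      54
3       10    Eng     41    CHI     108
4        0  Legal      8    NYC      54
5       11  Legal     48    CHI      54
filter rows where salary > 104:
   reports dept  bonus office  salary
0        4  Eng      9    NYC     108
3       10  Eng     41    CHI     108
add column salary_minus_bonus = t['salary'] - t['bonus']:
   reports dept  bonus office  salary  salary_minus_bonus
0        4  Eng      9    NYC     108                  99
3       10  Eng     41    CHI     108                  67

99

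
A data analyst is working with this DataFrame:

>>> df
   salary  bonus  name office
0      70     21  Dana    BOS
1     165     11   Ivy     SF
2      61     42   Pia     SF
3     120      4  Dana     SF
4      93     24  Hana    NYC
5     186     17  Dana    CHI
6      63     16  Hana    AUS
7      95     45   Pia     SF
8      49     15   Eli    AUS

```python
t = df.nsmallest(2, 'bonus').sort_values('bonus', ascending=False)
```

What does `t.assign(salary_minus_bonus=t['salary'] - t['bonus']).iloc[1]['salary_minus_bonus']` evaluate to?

116

take 2 rows with smallest bonus:
   salary  bonus  name office
3     120      4  Dana     SF
1     165     11   Ivy     SF
sort by bonus descending:
   salary  bonus  name office
1     165     11   Ivy     SF
3     120      4  Dana     SF
add column salary_minus_bonus = t['salary'] - t['bonus']:
   salary  bonus  name office  salary_minus_bonus
1     165     11   Ivy     SF                 154
3     120      4  Dana     SF                 116
The value at position 1, column 'salary_minus_bonus' is 116.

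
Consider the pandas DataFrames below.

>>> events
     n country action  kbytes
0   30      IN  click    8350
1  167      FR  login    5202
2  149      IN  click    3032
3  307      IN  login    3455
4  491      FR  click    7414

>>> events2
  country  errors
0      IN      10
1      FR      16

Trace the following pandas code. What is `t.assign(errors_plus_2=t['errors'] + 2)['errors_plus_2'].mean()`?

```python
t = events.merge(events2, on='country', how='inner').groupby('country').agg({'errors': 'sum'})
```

merge on 'country' (how='inner') → 5 rows:
     n country action  kbytes  errors
0   30      IN  click    8350      10
1  167      FR  login    5202      16
2  149      IN  click    3032      10
3  307      IN  login    3455      10
4  491      FR  click    7414      16
group by country, sum of errors:
         errors
country        
FR           32
IN           30
add column errors_plus_2 = t['errors'] + 2:
         errors  errors_plus_2
country                       
FR           32             34
IN           30             32
Then the mean of column 'errors_plus_2': 33.0

33.0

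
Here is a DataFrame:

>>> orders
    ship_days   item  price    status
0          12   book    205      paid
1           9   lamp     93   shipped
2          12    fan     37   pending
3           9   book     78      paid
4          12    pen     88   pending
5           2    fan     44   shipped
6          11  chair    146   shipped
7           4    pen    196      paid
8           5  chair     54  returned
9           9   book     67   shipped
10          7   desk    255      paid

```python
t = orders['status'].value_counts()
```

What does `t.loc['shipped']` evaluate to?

value_counts of status:
status
paid        4
shipped     4
pending     2
returned    1
Name: count, dtype: int64
Hence 4.

4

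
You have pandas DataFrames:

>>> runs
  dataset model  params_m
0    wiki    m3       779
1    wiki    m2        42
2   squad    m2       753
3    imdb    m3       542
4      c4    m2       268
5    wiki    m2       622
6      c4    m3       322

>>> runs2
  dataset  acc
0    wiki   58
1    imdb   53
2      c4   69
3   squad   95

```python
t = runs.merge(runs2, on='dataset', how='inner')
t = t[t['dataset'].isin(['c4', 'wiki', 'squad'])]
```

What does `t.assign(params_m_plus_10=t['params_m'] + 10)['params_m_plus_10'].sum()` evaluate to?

merge on 'dataset' (how='inner') → 7 rows:
  dataset model  params_m  acc
0    wiki    m3       779   58
1    wiki    m2        42   58
2   squad    m2       753   95
3    imdb    m3       542   53
4      c4    m2       268   69
5    wiki    m2       622   58
6      c4    m3       322   69
filter rows where dataset in ['c4', 'wiki', 'squad']:
  dataset model  params_m  acc
0    wiki    m3       779   58
1    wiki    m2        42   58
2   squad    m2       753   95
4      c4    m2       268   69
5    wiki    m2       622   58
6      c4    m3       322   69
add column params_m_plus_10 = t['params_m'] + 10:
  dataset model  params_m  acc  params_m_plus_10
0    wiki    m3       779   58               789
1    wiki    m2        42   58                52
2   squad    m2       753   95               763
4      c4    m2       268   69               278
5    wiki    m2       622   58               632
6      c4    m3       322   69               332
Hence 2846.

2846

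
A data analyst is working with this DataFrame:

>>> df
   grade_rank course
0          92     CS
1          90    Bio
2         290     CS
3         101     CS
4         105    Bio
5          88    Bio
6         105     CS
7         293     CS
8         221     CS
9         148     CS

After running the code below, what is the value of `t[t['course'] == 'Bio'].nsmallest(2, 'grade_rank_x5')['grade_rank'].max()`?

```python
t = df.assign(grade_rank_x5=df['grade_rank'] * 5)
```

add column grade_rank_x5 = df['grade_rank'] * 5:
   grade_rank course  grade_rank_x5
0          92     CS            460
1          90    Bio            450
2         290     CS           1450
3         101     CS            505
4         105    Bio            525
5          88    Bio            440
6         105     CS            525
7         293     CS           1465
8         221     CS           1105
9         148     CS            740
filter rows where course == 'Bio':
   grade_rank course  grade_rank_x5
1          90    Bio            450
4         105    Bio            525
5          88    Bio            440
take 2 rows with smallest grade_rank_x5:
   grade_rank course  grade_rank_x5
5          88    Bio            440
1          90    Bio            450

90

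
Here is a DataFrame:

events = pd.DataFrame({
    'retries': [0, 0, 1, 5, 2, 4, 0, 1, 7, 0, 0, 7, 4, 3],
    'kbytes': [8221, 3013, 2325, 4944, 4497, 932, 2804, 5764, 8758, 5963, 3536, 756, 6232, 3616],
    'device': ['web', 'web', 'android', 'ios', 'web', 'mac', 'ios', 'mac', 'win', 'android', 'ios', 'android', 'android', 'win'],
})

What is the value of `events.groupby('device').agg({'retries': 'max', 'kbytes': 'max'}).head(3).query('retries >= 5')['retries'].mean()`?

6.0

group by device: max(retries), max(kbytes):
         retries  kbytes
device                  
android        7    6232
ios            5    4944
mac            4    5764
web            2    8221
win            7    8758
take first 3 rows:
         retries  kbytes
device                  
android        7    6232
ios            5    4944
mac            4    5764
filter rows where retries >= 5:
         retries  kbytes
device                  
android        7    6232
ios            5    4944
Taking the mean of column 'retries' gives 6.0.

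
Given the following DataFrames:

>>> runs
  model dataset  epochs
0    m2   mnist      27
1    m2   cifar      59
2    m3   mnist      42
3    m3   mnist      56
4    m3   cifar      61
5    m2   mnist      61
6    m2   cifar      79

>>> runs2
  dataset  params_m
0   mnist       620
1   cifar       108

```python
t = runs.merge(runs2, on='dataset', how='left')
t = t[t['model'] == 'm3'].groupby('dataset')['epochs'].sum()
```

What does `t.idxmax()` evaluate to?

merge on 'dataset' (how='left') → 7 rows:
  model dataset  epochs  params_m
0    m2   mnist      27       620
1    m2   cifar      59       108
2    m3   mnist      42       620
3    m3   mnist      56       620
4    m3   cifar      61       108
5    m2   mnist      61       620
6    m2   cifar      79       108
filter rows where model == 'm3':
  model dataset  epochs  params_m
2    m3   mnist      42       620
3    m3   mnist      56       620
4    m3   cifar      61       108
group by dataset, sum of epochs:
dataset
cifar    61
mnist    98
Name: epochs, dtype: int64
Hence mnist.

mnist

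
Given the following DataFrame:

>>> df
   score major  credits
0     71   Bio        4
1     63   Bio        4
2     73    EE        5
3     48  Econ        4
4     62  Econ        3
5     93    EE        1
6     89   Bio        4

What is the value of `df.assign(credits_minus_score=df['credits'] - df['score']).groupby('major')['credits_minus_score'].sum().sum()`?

-474

add column credits_minus_score = df['credits'] - df['score']:
   score major  credits  credits_minus_score
0     71   Bio        4                  -67
1     63   Bio        4                  -59
2     73    EE        5                  -68
3     48  Econ        4                  -44
4     62  Econ        3                  -59
5     93    EE        1                  -92
6     89   Bio        4                  -85
group by major, sum of credits_minus_score:
major
Bio    -211
EE     -160
Econ   -103
Name: credits_minus_score, dtype: int64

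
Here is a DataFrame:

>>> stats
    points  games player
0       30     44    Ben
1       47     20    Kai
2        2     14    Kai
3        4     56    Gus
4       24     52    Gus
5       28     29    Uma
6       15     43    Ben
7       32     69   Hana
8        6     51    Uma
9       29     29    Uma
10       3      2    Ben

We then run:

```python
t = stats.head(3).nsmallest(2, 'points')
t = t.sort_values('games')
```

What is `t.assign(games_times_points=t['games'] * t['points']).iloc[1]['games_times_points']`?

1320

take first 3 rows:
   points  games player
0      30     44    Ben
1      47     20    Kai
2       2     14    Kai
take 2 rows with smallest points:
   points  games player
2       2     14    Kai
0      30     44    Ben
sort by games:
   points  games player
2       2     14    Kai
0      30     44    Ben
add column games_times_points = t['games'] * t['points']:
   points  games player  games_times_points
2       2     14    Kai                  28
0      30     44    Ben                1320
Then the value at position 1, column 'games_times_points': 1320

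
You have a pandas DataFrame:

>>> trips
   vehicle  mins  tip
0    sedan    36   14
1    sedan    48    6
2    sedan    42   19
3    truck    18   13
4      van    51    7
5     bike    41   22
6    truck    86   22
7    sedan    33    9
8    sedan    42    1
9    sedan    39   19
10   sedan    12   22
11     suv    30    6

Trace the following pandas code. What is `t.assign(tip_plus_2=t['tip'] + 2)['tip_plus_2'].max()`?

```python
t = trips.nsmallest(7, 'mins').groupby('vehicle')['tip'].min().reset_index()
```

take 7 rows with smallest mins:
   vehicle  mins  tip
10   sedan    12   22
3    truck    18   13
11     suv    30    6
7    sedan    33    9
0    sedan    36   14
9    sedan    39   19
5     bike    41   22
group by vehicle, min of tip:
vehicle
bike     22
sedan     9
suv       6
truck    13
Name: tip, dtype: int64
reset_index():
  vehicle  tip
0    bike   22
1   sedan    9
2     suv    6
3   truck   13
add column tip_plus_2 = t['tip'] + 2:
  vehicle  tip  tip_plus_2
0    bike   22          24
1   sedan    9          11
2     suv    6           8
3   truck   13          15
Hence 24.

24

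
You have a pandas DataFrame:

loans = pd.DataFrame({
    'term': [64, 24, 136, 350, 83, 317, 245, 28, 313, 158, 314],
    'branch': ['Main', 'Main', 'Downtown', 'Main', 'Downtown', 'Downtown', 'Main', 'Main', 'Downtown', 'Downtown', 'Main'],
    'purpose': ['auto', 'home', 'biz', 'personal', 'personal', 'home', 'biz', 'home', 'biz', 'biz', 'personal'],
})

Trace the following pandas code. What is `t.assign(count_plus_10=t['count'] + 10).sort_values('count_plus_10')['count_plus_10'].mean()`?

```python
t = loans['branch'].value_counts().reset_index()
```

value_counts of branch:
branch
Main        6
Downtown    5
Name: count, dtype: int64
reset_index():
     branch  count
0      Main      6
1  Downtown      5
add column count_plus_10 = t['count'] + 10:
     branch  count  count_plus_10
0      Main      6             16
1  Downtown      5             15
sort by count_plus_10:
     branch  count  count_plus_10
1  Downtown      5             15
0      Main      6             16
mean of column 'count_plus_10' → 15.5

15.5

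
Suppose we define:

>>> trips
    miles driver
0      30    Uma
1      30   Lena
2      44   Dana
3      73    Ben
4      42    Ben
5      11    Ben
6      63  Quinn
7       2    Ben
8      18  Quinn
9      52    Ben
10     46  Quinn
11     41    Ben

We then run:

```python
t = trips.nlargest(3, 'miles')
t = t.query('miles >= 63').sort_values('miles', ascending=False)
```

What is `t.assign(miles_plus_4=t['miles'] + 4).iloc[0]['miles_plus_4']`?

take 3 rows with largest miles:
   miles driver
3     73    Ben
6     63  Quinn
9     52    Ben
filter rows where miles >= 63:
   miles driver
3     73    Ben
6     63  Quinn
sort by miles descending:
   miles driver
3     73    Ben
6     63  Quinn
add column miles_plus_4 = t['miles'] + 4:
   miles driver  miles_plus_4
3     73    Ben            77
6     63  Quinn            67
Taking the value at position 0, column 'miles_plus_4' gives 77.

77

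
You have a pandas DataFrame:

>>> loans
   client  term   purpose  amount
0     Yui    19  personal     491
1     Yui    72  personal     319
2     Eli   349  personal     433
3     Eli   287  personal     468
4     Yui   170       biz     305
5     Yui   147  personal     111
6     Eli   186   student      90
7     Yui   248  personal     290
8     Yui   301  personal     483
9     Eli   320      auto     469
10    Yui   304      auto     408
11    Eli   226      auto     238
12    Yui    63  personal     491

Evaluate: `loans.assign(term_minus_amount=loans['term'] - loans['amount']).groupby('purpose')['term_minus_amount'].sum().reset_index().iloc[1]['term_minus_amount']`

-135

add column term_minus_amount = loans['term'] - loans['amount']:
   client  term   purpose  amount  term_minus_amount
0     Yui    19  personal     491               -472
1     Yui    72  personal     319               -247
2     Eli   349  personal     433                -84
3     Eli   287  personal     468               -181
4     Yui   170       biz     305               -135
5     Yui   147  personal     111                 36
6     Eli   186   student      90                 96
7     Yui   248  personal     290                -42
8     Yui   301  personal     483               -182
9     Eli   320      auto     469               -149
10    Yui   304      auto     408               -104
11    Eli   226      auto     238                -12
12    Yui    63  personal     491               -428
group by purpose, sum of term_minus_amount:
purpose
auto        -265
biz         -135
personal   -1600
student       96
Name: term_minus_amount, dtype: int64
reset_index():
    purpose  term_minus_amount
0      auto               -265
1       biz               -135
2  personal              -1600
3   student                 96
value at position 1, column 'term_minus_amount' → -135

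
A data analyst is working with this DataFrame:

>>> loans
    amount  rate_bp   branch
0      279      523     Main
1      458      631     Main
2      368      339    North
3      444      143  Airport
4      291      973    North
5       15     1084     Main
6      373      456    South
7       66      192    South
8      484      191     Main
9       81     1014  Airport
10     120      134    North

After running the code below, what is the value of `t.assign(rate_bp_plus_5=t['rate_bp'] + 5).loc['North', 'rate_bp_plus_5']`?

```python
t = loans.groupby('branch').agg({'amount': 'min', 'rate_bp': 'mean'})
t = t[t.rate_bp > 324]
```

487.0

group by branch: min(amount), mean(rate_bp):
         amount  rate_bp
branch                  
Airport      81   578.50
Main         15   607.25
North       120   482.00
South        66   324.00
filter rows where rate_bp > 324:
         amount  rate_bp
branch                  
Airport      81   578.50
Main         15   607.25
North       120   482.00
add column rate_bp_plus_5 = t['rate_bp'] + 5:
         amount  rate_bp  rate_bp_plus_5
branch                                  
Airport      81   578.50          583.50
Main         15   607.25          612.25
North       120   482.00          487.00
Reading off the value at row 'North', column 'rate_bp_plus_5', we get 487.0.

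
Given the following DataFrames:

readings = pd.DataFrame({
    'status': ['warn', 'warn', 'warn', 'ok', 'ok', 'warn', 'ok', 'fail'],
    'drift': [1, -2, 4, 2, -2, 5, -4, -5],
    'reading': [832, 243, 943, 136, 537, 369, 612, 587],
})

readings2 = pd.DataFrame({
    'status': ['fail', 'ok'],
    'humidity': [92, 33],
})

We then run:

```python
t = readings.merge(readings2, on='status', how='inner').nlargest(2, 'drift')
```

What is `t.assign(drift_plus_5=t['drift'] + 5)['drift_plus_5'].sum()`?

merge on 'status' (how='inner') → 4 rows:
  status  drift  reading  humidity
0     ok      2      136        33
1     ok     -2      537        33
2     ok     -4      612        33
3   fail     -5      587        92
take 2 rows with largest drift:
  status  drift  reading  humidity
0     ok      2      136        33
1     ok     -2      537        33
add column drift_plus_5 = t['drift'] + 5:
  status  drift  reading  humidity  drift_plus_5
0     ok      2      136        33             7
1     ok     -2      537        33             3
The sum of column 'drift_plus_5' is 10.

10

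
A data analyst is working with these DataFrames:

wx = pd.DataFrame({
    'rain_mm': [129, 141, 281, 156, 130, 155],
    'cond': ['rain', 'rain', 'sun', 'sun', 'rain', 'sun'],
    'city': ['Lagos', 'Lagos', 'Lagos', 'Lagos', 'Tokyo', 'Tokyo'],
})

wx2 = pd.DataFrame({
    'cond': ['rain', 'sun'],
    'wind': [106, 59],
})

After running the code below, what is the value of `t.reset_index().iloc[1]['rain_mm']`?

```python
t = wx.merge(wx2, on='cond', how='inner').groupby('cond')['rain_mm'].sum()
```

592

merge on 'cond' (how='inner') → 6 rows:
   rain_mm  cond   city  wind
0      129  rain  Lagos   106
1      141  rain  Lagos   106
2      281   sun  Lagos    59
3      156   sun  Lagos    59
4      130  rain  Tokyo   106
5      155   sun  Tokyo    59
group by cond, sum of rain_mm:
cond
rain    400
sun     592
Name: rain_mm, dtype: int64
reset_index():
   cond  rain_mm
0  rain      400
1   sun      592
Reading off the value at position 1, column 'rain_mm', we get 592.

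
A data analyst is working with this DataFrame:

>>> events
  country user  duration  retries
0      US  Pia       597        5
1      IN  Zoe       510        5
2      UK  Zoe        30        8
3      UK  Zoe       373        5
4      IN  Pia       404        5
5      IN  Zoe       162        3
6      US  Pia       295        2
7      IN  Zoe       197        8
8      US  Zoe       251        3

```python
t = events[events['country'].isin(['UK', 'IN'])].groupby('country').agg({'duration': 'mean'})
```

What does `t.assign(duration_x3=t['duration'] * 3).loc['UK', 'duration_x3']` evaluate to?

604.5

filter rows where country in ['UK', 'IN']:
  country user  duration  retries
1      IN  Zoe       510        5
2      UK  Zoe        30        8
3      UK  Zoe       373        5
4      IN  Pia       404        5
5      IN  Zoe       162        3
7      IN  Zoe       197        8
group by country, mean of duration:
         duration
country          
IN         318.25
UK         201.50
add column duration_x3 = t['duration'] * 3:
         duration  duration_x3
country                       
IN         318.25       954.75
UK         201.50       604.50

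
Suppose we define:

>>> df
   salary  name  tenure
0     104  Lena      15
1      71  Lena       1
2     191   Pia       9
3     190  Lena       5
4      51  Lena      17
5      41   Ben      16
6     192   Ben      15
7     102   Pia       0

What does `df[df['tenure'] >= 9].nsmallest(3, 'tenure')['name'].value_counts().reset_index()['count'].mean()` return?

filter rows where tenure >= 9:
   salary  name  tenure
0     104  Lena      15
2     191   Pia       9
4      51  Lena      17
5      41   Ben      16
6     192   Ben      15
take 3 rows with smallest tenure:
   salary  name  tenure
2     191   Pia       9
0     104  Lena      15
6     192   Ben      15
value_counts of name:
name
Pia     1
Lena    1
Ben     1
Name: count, dtype: int64
reset_index():
   name  count
0   Pia      1
1  Lena      1
2   Ben      1
mean of column 'count' → 1.0

1.0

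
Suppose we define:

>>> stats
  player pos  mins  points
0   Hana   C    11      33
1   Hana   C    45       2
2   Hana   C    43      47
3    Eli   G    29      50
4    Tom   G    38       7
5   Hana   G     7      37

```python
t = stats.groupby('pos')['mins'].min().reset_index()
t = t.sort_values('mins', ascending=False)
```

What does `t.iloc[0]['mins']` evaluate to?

11

group by pos, min of mins:
pos
C    11
G     7
Name: mins, dtype: int64
reset_index():
  pos  mins
0   C    11
1   G     7
sort by mins descending:
  pos  mins
0   C    11
1   G     7
Taking the value at position 0, column 'mins' gives 11.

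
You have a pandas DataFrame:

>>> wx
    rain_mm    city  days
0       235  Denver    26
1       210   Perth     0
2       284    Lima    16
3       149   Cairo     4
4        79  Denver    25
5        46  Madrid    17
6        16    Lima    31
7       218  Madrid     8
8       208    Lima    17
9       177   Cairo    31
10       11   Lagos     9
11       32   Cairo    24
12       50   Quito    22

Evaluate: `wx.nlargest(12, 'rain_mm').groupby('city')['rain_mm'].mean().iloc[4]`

210.0

take 12 rows with largest rain_mm:
    rain_mm    city  days
2       284    Lima    16
0       235  Denver    26
7       218  Madrid     8
1       210   Perth     0
8       208    Lima    17
9       177   Cairo    31
3       149   Cairo     4
4        79  Denver    25
12       50   Quito    22
5        46  Madrid    17
11       32   Cairo    24
6        16    Lima    31
group by city, mean of rain_mm:
city
Cairo     119.333333
Denver    157.000000
Lima      169.333333
Madrid    132.000000
Perth     210.000000
Quito      50.000000
Name: rain_mm, dtype: float64
Taking the value at position 4 gives 210.0.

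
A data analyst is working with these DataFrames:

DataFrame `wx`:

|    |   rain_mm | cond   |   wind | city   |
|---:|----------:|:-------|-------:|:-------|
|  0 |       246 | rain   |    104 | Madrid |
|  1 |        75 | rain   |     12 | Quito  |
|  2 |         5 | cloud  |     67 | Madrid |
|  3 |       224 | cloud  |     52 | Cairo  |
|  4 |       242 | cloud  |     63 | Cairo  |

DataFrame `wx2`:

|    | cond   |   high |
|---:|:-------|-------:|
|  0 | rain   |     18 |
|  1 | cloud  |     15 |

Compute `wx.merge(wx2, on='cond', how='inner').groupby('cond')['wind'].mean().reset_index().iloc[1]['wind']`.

merge on 'cond' (how='inner') → 5 rows:
   rain_mm   cond  wind    city  high
0      246   rain   104  Madrid    18
1       75   rain    12   Quito    18
2        5  cloud    67  Madrid    15
3      224  cloud    52   Cairo    15
4      242  cloud    63   Cairo    15
group by cond, mean of wind:
cond
cloud    60.666667
rain     58.000000
Name: wind, dtype: float64
reset_index():
    cond       wind
0  cloud  60.666667
1   rain  58.000000
Taking the value at position 1, column 'wind' gives 58.0.

58.0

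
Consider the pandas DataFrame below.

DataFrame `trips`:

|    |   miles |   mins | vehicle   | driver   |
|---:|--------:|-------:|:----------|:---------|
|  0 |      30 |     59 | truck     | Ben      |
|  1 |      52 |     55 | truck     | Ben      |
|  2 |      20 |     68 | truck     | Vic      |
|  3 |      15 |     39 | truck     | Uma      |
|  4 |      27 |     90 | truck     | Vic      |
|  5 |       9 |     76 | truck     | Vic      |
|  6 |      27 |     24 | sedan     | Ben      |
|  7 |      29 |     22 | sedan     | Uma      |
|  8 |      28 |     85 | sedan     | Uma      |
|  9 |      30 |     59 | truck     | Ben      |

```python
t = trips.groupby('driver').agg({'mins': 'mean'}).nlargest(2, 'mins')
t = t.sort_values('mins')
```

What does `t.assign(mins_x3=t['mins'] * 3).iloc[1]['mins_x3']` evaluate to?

group by driver, mean of mins:
             mins
driver           
Ben     49.250000
Uma     48.666667
Vic     78.000000
take 2 rows with largest mins:
         mins
driver       
Vic     78.00
Ben     49.25
sort by mins:
         mins
driver       
Ben     49.25
Vic     78.00
add column mins_x3 = t['mins'] * 3:
         mins  mins_x3
driver                
Ben     49.25   147.75
Vic     78.00   234.00
Taking the value at position 1, column 'mins_x3' gives 234.0.

234.0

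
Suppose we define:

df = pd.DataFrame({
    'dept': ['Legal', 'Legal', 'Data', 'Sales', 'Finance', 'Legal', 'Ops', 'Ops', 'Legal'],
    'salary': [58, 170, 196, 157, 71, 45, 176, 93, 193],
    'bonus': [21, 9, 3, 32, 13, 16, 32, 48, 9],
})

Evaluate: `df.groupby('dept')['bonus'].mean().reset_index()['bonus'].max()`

group by dept, mean of bonus:
dept
Data        3.00
Finance    13.00
Legal      13.75
Ops        40.00
Sales      32.00
Name: bonus, dtype: float64
reset_index():
      dept  bonus
0     Data   3.00
1  Finance  13.00
2    Legal  13.75
3      Ops  40.00
4    Sales  32.00
Finally, max of column 'bonus' = 40.0.

40.0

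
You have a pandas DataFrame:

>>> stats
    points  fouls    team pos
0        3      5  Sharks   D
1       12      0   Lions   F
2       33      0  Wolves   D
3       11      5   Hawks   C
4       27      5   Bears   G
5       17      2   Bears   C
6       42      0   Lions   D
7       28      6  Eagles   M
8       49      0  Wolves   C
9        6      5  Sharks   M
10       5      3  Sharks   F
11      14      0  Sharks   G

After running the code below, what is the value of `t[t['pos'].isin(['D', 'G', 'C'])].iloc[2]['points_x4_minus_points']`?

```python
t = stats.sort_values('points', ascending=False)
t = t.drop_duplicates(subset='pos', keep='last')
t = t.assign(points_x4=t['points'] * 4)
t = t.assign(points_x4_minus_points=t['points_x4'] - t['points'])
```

9

sort by points descending:
    points  fouls    team pos
8       49      0  Wolves   C
6       42      0   Lions   D
2       33      0  Wolves   D
7       28      6  Eagles   M
4       27      5   Bears   G
5       17      2   Bears   C
11      14      0  Sharks   G
1       12      0   Lions   F
3       11      5   Hawks   C
9        6      5  Sharks   M
10       5      3  Sharks   F
0        3      5  Sharks   D
drop duplicate pos (keep=last):
    points  fouls    team pos
11      14      0  Sharks   G
3       11      5   Hawks   C
9        6      5  Sharks   M
10       5      3  Sharks   F
0        3      5  Sharks   D
add column points_x4 = t['points'] * 4:
    points  fouls    team pos  points_x4
11      14      0  Sharks   G         56
3       11      5   Hawks   C         44
9        6      5  Sharks   M         24
10       5      3  Sharks   F         20
0        3      5  Sharks   D         12
add column points_x4_minus_points = t['points_x4'] - t['points']:
    points  fouls    team pos  points_x4  points_x4_minus_points
11      14      0  Sharks   G         56                      42
3       11      5   Hawks   C         44                      33
9        6      5  Sharks   M         24                      18
10       5      3  Sharks   F         20                      15
0        3      5  Sharks   D         12                       9
filter rows where pos in ['D', 'G', 'C']:
    points  fouls    team pos  points_x4  points_x4_minus_points
11      14      0  Sharks   G         56                      42
3       11      5   Hawks   C         44                      33
0        3      5  Sharks   D         12                       9
Hence 9.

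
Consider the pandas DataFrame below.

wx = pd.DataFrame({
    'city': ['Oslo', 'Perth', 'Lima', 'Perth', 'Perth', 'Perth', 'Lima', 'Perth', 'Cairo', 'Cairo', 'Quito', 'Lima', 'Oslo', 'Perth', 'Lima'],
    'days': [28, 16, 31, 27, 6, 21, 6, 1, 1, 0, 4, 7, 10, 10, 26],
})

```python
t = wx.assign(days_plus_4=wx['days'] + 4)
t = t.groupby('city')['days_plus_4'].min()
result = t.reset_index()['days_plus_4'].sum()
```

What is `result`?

add column days_plus_4 = wx['days'] + 4:
     city  days  days_plus_4
0    Oslo    28           32
1   Perth    16           20
2    Lima    31           35
3   Perth    27           31
4   Perth     6           10
5   Perth    21           25
6    Lima     6           10
7   Perth     1            5
8   Cairo     1            5
9   Cairo     0            4
10  Quito     4            8
11   Lima     7           11
12   Oslo    10           14
13  Perth    10           14
14   Lima    26           30
group by city, min of days_plus_4:
city
Cairo     4
Lima     10
Oslo     14
Perth     5
Quito     8
Name: days_plus_4, dtype: int64
reset_index():
    city  days_plus_4
0  Cairo            4
1   Lima           10
2   Oslo           14
3  Perth            5
4  Quito            8
Reading off the sum of column 'days_plus_4', we get 41.

41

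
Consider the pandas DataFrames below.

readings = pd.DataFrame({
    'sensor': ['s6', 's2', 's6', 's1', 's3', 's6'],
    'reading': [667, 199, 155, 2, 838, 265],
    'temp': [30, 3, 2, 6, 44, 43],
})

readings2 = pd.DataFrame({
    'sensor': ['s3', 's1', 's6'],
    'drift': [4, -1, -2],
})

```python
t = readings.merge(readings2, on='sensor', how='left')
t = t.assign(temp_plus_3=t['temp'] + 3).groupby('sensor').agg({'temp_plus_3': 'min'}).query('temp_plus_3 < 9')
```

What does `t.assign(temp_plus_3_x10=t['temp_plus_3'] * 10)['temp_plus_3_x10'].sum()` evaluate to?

110

merge on 'sensor' (how='left') → 6 rows:
  sensor  reading  temp  drift
0     s6      667    30   -2.0
1     s2      199     3    NaN
2     s6      155     2   -2.0
3     s1        2     6   -1.0
4     s3      838    44    4.0
5     s6      265    43   -2.0
add column temp_plus_3 = t['temp'] + 3:
  sensor  reading  temp  drift  temp_plus_3
0     s6      667    30   -2.0           33
1     s2      199     3    NaN            6
2     s6      155     2   -2.0            5
3     s1        2     6   -1.0            9
4     s3      838    44    4.0           47
5     s6      265    43   -2.0           46
group by sensor, min of temp_plus_3:
        temp_plus_3
sensor             
s1                9
s2                6
s3               47
s6                5
filter rows where temp_plus_3 < 9:
        temp_plus_3
sensor             
s2                6
s6                5
add column temp_plus_3_x10 = t['temp_plus_3'] * 10:
        temp_plus_3  temp_plus_3_x10
sensor                              
s2                6               60
s6                5               50
Hence 110.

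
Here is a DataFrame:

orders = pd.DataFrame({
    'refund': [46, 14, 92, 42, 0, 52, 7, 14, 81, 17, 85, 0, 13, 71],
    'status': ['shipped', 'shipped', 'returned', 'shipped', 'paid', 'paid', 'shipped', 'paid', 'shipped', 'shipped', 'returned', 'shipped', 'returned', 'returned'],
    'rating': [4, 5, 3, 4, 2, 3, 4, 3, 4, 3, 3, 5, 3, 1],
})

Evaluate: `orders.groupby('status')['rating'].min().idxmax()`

shipped

group by status, min of rating:
status
paid        2
returned    1
shipped     3
Name: rating, dtype: int64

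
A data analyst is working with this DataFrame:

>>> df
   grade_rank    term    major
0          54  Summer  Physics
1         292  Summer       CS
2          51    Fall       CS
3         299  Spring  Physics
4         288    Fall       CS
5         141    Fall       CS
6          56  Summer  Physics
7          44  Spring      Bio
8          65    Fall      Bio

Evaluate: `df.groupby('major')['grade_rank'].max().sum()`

656

group by major, max of grade_rank:
major
Bio         65
CS         292
Physics    299
Name: grade_rank, dtype: int64
Then the sum of the resulting series: 656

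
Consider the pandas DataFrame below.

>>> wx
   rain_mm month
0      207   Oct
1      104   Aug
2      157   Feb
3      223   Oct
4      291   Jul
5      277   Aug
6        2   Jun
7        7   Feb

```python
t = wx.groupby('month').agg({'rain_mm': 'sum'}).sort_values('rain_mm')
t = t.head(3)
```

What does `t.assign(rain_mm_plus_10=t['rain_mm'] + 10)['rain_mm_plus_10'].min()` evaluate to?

12

group by month, sum of rain_mm:
       rain_mm
month         
Aug        381
Feb        164
Jul        291
Jun          2
Oct        430
sort by rain_mm:
       rain_mm
month         
Jun          2
Feb        164
Jul        291
Aug        381
Oct        430
take first 3 rows:
       rain_mm
month         
Jun          2
Feb        164
Jul        291
add column rain_mm_plus_10 = t['rain_mm'] + 10:
       rain_mm  rain_mm_plus_10
month                          
Jun          2               12
Feb        164              174
Jul        291              301
Reading off the min of column 'rain_mm_plus_10', we get 12.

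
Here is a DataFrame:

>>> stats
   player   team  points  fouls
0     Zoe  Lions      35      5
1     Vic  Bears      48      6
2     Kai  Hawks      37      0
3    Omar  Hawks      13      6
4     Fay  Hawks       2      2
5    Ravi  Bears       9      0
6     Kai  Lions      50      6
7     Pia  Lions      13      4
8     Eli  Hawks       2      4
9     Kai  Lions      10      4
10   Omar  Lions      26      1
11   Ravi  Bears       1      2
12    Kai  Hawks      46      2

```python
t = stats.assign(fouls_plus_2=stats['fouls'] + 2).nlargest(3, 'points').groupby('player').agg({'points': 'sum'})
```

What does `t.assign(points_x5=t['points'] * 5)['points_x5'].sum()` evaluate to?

720

add column fouls_plus_2 = stats['fouls'] + 2:
   player   team  points  fouls  fouls_plus_2
0     Zoe  Lions      35      5             7
1     Vic  Bears      48      6             8
2     Kai  Hawks      37      0             2
3    Omar  Hawks      13      6             8
4     Fay  Hawks       2      2             4
5    Ravi  Bears       9      0             2
6     Kai  Lions      50      6             8
7     Pia  Lions      13      4             6
8     Eli  Hawks       2      4             6
9     Kai  Lions      10      4             6
10   Omar  Lions      26      1             3
11   Ravi  Bears       1      2             4
12    Kai  Hawks      46      2             4
take 3 rows with largest points:
   player   team  points  fouls  fouls_plus_2
6     Kai  Lions      50      6             8
1     Vic  Bears      48      6             8
12    Kai  Hawks      46      2             4
group by player, sum of points:
        points
player        
Kai         96
Vic         48
add column points_x5 = t['points'] * 5:
        points  points_x5
player                   
Kai         96        480
Vic         48        240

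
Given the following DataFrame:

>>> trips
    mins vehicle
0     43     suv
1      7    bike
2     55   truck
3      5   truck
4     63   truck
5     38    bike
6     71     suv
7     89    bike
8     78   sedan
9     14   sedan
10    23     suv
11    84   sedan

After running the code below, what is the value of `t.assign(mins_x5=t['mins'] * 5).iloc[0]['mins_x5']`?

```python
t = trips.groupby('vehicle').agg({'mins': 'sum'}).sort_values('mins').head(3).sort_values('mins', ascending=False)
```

group by vehicle, sum of mins:
         mins
vehicle      
bike      134
sedan     176
suv       137
truck     123
sort by mins:
         mins
vehicle      
truck     123
bike      134
suv       137
sedan     176
take first 3 rows:
         mins
vehicle      
truck     123
bike      134
suv       137
sort by mins descending:
         mins
vehicle      
suv       137
bike      134
truck     123
add column mins_x5 = t['mins'] * 5:
         mins  mins_x5
vehicle               
suv       137      685
bike      134      670
truck     123      615
So iloc[0]['mins_x5'] = 685.

685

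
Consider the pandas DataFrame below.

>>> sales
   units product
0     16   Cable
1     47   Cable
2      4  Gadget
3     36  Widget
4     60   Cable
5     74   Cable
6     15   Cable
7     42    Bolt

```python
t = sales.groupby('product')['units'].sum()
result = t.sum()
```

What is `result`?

294

group by product, sum of units:
product
Bolt       42
Cable     212
Gadget      4
Widget     36
Name: units, dtype: int64
Then the sum of the resulting series: 294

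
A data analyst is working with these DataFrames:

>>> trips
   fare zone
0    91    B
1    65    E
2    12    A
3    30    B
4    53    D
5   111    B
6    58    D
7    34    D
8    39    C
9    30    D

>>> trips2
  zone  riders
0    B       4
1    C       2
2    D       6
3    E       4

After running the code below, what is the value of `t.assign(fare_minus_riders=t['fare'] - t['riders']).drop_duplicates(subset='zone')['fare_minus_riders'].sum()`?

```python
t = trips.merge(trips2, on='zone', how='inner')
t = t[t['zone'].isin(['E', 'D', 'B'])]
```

merge on 'zone' (how='inner') → 9 rows:
   fare zone  riders
0    91    B       4
1    65    E       4
2    30    B       4
3    53    D       6
4   111    B       4
5    58    D       6
6    34    D       6
7    39    C       2
8    30    D       6
filter rows where zone in ['E', 'D', 'B']:
   fare zone  riders
0    91    B       4
1    65    E       4
2    30    B       4
3    53    D       6
4   111    B       4
5    58    D       6
6    34    D       6
8    30    D       6
add column fare_minus_riders = t['fare'] - t['riders']:
   fare zone  riders  fare_minus_riders
0    91    B       4                 87
1    65    E       4                 61
2    30    B       4                 26
3    53    D       6                 47
4   111    B       4                107
5    58    D       6                 52
6    34    D       6                 28
8    30    D       6                 24
drop duplicate zone (keep=first):
   fare zone  riders  fare_minus_riders
0    91    B       4                 87
1    65    E       4                 61
3    53    D       6                 47
Finally, sum of column 'fare_minus_riders' = 195.

195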